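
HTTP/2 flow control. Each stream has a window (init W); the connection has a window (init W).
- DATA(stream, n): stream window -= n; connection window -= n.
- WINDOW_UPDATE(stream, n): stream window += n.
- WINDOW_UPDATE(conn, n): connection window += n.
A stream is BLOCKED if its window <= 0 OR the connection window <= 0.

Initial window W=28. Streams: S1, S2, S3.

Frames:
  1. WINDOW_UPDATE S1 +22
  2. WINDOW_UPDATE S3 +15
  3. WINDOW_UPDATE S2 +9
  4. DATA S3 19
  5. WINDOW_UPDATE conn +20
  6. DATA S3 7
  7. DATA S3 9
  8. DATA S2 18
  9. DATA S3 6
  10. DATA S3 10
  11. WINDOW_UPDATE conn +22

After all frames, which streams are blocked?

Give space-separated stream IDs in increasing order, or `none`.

Answer: S3

Derivation:
Op 1: conn=28 S1=50 S2=28 S3=28 blocked=[]
Op 2: conn=28 S1=50 S2=28 S3=43 blocked=[]
Op 3: conn=28 S1=50 S2=37 S3=43 blocked=[]
Op 4: conn=9 S1=50 S2=37 S3=24 blocked=[]
Op 5: conn=29 S1=50 S2=37 S3=24 blocked=[]
Op 6: conn=22 S1=50 S2=37 S3=17 blocked=[]
Op 7: conn=13 S1=50 S2=37 S3=8 blocked=[]
Op 8: conn=-5 S1=50 S2=19 S3=8 blocked=[1, 2, 3]
Op 9: conn=-11 S1=50 S2=19 S3=2 blocked=[1, 2, 3]
Op 10: conn=-21 S1=50 S2=19 S3=-8 blocked=[1, 2, 3]
Op 11: conn=1 S1=50 S2=19 S3=-8 blocked=[3]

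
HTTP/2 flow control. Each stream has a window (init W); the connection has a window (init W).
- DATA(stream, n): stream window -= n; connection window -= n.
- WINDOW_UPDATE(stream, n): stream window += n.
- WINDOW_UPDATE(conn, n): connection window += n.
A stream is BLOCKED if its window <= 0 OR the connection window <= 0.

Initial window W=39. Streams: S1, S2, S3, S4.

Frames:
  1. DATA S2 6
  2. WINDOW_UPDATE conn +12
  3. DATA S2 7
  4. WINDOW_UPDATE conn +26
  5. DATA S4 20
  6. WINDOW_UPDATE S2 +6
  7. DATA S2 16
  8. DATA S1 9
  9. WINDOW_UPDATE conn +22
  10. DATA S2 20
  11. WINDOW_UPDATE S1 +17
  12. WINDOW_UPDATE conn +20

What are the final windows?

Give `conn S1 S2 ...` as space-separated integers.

Answer: 41 47 -4 39 19

Derivation:
Op 1: conn=33 S1=39 S2=33 S3=39 S4=39 blocked=[]
Op 2: conn=45 S1=39 S2=33 S3=39 S4=39 blocked=[]
Op 3: conn=38 S1=39 S2=26 S3=39 S4=39 blocked=[]
Op 4: conn=64 S1=39 S2=26 S3=39 S4=39 blocked=[]
Op 5: conn=44 S1=39 S2=26 S3=39 S4=19 blocked=[]
Op 6: conn=44 S1=39 S2=32 S3=39 S4=19 blocked=[]
Op 7: conn=28 S1=39 S2=16 S3=39 S4=19 blocked=[]
Op 8: conn=19 S1=30 S2=16 S3=39 S4=19 blocked=[]
Op 9: conn=41 S1=30 S2=16 S3=39 S4=19 blocked=[]
Op 10: conn=21 S1=30 S2=-4 S3=39 S4=19 blocked=[2]
Op 11: conn=21 S1=47 S2=-4 S3=39 S4=19 blocked=[2]
Op 12: conn=41 S1=47 S2=-4 S3=39 S4=19 blocked=[2]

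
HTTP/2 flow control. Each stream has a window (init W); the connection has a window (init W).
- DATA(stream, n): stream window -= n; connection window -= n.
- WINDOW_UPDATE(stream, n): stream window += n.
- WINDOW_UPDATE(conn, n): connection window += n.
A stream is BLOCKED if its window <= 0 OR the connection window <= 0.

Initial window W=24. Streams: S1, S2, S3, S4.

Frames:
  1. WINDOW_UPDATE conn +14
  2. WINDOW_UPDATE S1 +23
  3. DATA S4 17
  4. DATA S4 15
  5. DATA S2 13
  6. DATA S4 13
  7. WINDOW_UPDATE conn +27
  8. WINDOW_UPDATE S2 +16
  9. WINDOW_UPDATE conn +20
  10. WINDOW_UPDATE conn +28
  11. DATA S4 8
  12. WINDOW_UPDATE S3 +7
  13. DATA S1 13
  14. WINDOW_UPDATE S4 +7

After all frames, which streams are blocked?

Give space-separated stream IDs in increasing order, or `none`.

Answer: S4

Derivation:
Op 1: conn=38 S1=24 S2=24 S3=24 S4=24 blocked=[]
Op 2: conn=38 S1=47 S2=24 S3=24 S4=24 blocked=[]
Op 3: conn=21 S1=47 S2=24 S3=24 S4=7 blocked=[]
Op 4: conn=6 S1=47 S2=24 S3=24 S4=-8 blocked=[4]
Op 5: conn=-7 S1=47 S2=11 S3=24 S4=-8 blocked=[1, 2, 3, 4]
Op 6: conn=-20 S1=47 S2=11 S3=24 S4=-21 blocked=[1, 2, 3, 4]
Op 7: conn=7 S1=47 S2=11 S3=24 S4=-21 blocked=[4]
Op 8: conn=7 S1=47 S2=27 S3=24 S4=-21 blocked=[4]
Op 9: conn=27 S1=47 S2=27 S3=24 S4=-21 blocked=[4]
Op 10: conn=55 S1=47 S2=27 S3=24 S4=-21 blocked=[4]
Op 11: conn=47 S1=47 S2=27 S3=24 S4=-29 blocked=[4]
Op 12: conn=47 S1=47 S2=27 S3=31 S4=-29 blocked=[4]
Op 13: conn=34 S1=34 S2=27 S3=31 S4=-29 blocked=[4]
Op 14: conn=34 S1=34 S2=27 S3=31 S4=-22 blocked=[4]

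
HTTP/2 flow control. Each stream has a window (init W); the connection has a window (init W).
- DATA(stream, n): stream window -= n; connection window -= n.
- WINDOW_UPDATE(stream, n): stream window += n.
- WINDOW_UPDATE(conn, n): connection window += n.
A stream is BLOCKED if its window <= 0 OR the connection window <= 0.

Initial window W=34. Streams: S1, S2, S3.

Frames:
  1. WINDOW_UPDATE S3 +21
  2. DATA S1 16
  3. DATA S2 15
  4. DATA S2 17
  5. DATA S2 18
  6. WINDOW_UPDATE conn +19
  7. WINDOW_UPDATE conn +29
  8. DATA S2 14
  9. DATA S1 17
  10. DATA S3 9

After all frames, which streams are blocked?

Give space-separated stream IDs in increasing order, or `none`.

Answer: S1 S2 S3

Derivation:
Op 1: conn=34 S1=34 S2=34 S3=55 blocked=[]
Op 2: conn=18 S1=18 S2=34 S3=55 blocked=[]
Op 3: conn=3 S1=18 S2=19 S3=55 blocked=[]
Op 4: conn=-14 S1=18 S2=2 S3=55 blocked=[1, 2, 3]
Op 5: conn=-32 S1=18 S2=-16 S3=55 blocked=[1, 2, 3]
Op 6: conn=-13 S1=18 S2=-16 S3=55 blocked=[1, 2, 3]
Op 7: conn=16 S1=18 S2=-16 S3=55 blocked=[2]
Op 8: conn=2 S1=18 S2=-30 S3=55 blocked=[2]
Op 9: conn=-15 S1=1 S2=-30 S3=55 blocked=[1, 2, 3]
Op 10: conn=-24 S1=1 S2=-30 S3=46 blocked=[1, 2, 3]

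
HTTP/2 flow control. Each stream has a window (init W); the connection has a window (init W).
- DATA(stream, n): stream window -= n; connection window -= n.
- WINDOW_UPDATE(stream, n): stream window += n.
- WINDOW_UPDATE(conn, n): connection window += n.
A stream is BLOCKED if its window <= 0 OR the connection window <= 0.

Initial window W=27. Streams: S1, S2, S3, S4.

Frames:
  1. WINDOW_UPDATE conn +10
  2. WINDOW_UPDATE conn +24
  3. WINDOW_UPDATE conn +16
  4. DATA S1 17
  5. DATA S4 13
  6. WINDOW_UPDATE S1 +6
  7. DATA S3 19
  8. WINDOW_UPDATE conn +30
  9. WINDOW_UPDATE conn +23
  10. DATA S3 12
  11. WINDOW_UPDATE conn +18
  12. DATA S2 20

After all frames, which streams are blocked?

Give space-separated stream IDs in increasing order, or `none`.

Op 1: conn=37 S1=27 S2=27 S3=27 S4=27 blocked=[]
Op 2: conn=61 S1=27 S2=27 S3=27 S4=27 blocked=[]
Op 3: conn=77 S1=27 S2=27 S3=27 S4=27 blocked=[]
Op 4: conn=60 S1=10 S2=27 S3=27 S4=27 blocked=[]
Op 5: conn=47 S1=10 S2=27 S3=27 S4=14 blocked=[]
Op 6: conn=47 S1=16 S2=27 S3=27 S4=14 blocked=[]
Op 7: conn=28 S1=16 S2=27 S3=8 S4=14 blocked=[]
Op 8: conn=58 S1=16 S2=27 S3=8 S4=14 blocked=[]
Op 9: conn=81 S1=16 S2=27 S3=8 S4=14 blocked=[]
Op 10: conn=69 S1=16 S2=27 S3=-4 S4=14 blocked=[3]
Op 11: conn=87 S1=16 S2=27 S3=-4 S4=14 blocked=[3]
Op 12: conn=67 S1=16 S2=7 S3=-4 S4=14 blocked=[3]

Answer: S3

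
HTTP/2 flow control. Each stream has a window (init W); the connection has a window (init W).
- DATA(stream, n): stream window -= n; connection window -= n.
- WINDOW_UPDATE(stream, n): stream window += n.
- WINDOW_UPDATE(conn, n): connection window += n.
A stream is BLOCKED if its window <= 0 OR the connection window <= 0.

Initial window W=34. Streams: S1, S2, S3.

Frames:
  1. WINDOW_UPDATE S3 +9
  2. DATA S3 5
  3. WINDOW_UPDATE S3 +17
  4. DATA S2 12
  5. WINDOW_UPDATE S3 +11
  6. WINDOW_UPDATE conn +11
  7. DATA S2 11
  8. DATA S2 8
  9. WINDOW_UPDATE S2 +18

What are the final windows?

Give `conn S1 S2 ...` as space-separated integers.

Answer: 9 34 21 66

Derivation:
Op 1: conn=34 S1=34 S2=34 S3=43 blocked=[]
Op 2: conn=29 S1=34 S2=34 S3=38 blocked=[]
Op 3: conn=29 S1=34 S2=34 S3=55 blocked=[]
Op 4: conn=17 S1=34 S2=22 S3=55 blocked=[]
Op 5: conn=17 S1=34 S2=22 S3=66 blocked=[]
Op 6: conn=28 S1=34 S2=22 S3=66 blocked=[]
Op 7: conn=17 S1=34 S2=11 S3=66 blocked=[]
Op 8: conn=9 S1=34 S2=3 S3=66 blocked=[]
Op 9: conn=9 S1=34 S2=21 S3=66 blocked=[]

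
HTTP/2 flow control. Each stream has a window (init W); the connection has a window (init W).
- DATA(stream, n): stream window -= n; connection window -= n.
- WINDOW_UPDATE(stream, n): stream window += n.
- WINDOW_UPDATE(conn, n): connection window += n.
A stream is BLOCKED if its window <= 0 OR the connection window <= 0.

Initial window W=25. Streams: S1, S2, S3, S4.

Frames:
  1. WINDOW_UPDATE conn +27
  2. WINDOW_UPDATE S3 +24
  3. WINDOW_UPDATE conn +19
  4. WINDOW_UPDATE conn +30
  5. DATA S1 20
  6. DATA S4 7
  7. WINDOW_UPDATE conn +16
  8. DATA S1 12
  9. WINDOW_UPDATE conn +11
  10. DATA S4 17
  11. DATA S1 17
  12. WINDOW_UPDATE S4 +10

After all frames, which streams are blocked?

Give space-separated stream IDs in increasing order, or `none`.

Answer: S1

Derivation:
Op 1: conn=52 S1=25 S2=25 S3=25 S4=25 blocked=[]
Op 2: conn=52 S1=25 S2=25 S3=49 S4=25 blocked=[]
Op 3: conn=71 S1=25 S2=25 S3=49 S4=25 blocked=[]
Op 4: conn=101 S1=25 S2=25 S3=49 S4=25 blocked=[]
Op 5: conn=81 S1=5 S2=25 S3=49 S4=25 blocked=[]
Op 6: conn=74 S1=5 S2=25 S3=49 S4=18 blocked=[]
Op 7: conn=90 S1=5 S2=25 S3=49 S4=18 blocked=[]
Op 8: conn=78 S1=-7 S2=25 S3=49 S4=18 blocked=[1]
Op 9: conn=89 S1=-7 S2=25 S3=49 S4=18 blocked=[1]
Op 10: conn=72 S1=-7 S2=25 S3=49 S4=1 blocked=[1]
Op 11: conn=55 S1=-24 S2=25 S3=49 S4=1 blocked=[1]
Op 12: conn=55 S1=-24 S2=25 S3=49 S4=11 blocked=[1]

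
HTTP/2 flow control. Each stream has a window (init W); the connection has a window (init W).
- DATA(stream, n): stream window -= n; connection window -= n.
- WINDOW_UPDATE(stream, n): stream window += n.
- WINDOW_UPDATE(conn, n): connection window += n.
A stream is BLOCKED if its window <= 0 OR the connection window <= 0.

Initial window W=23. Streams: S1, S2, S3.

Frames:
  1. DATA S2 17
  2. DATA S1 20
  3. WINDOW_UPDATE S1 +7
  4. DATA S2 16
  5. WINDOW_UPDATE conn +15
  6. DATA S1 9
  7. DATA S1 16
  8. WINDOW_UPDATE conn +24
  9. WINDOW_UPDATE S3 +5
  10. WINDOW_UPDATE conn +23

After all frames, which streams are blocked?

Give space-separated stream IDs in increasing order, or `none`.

Op 1: conn=6 S1=23 S2=6 S3=23 blocked=[]
Op 2: conn=-14 S1=3 S2=6 S3=23 blocked=[1, 2, 3]
Op 3: conn=-14 S1=10 S2=6 S3=23 blocked=[1, 2, 3]
Op 4: conn=-30 S1=10 S2=-10 S3=23 blocked=[1, 2, 3]
Op 5: conn=-15 S1=10 S2=-10 S3=23 blocked=[1, 2, 3]
Op 6: conn=-24 S1=1 S2=-10 S3=23 blocked=[1, 2, 3]
Op 7: conn=-40 S1=-15 S2=-10 S3=23 blocked=[1, 2, 3]
Op 8: conn=-16 S1=-15 S2=-10 S3=23 blocked=[1, 2, 3]
Op 9: conn=-16 S1=-15 S2=-10 S3=28 blocked=[1, 2, 3]
Op 10: conn=7 S1=-15 S2=-10 S3=28 blocked=[1, 2]

Answer: S1 S2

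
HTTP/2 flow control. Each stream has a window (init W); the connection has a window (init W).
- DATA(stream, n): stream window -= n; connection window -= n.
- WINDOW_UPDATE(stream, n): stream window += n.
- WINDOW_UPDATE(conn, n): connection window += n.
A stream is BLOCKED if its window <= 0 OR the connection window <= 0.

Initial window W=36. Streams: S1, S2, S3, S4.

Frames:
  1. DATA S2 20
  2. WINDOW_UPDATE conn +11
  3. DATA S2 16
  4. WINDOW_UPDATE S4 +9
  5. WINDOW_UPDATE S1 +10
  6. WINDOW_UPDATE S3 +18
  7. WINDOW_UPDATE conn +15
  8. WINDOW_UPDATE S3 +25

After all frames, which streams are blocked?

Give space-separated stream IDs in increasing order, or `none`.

Answer: S2

Derivation:
Op 1: conn=16 S1=36 S2=16 S3=36 S4=36 blocked=[]
Op 2: conn=27 S1=36 S2=16 S3=36 S4=36 blocked=[]
Op 3: conn=11 S1=36 S2=0 S3=36 S4=36 blocked=[2]
Op 4: conn=11 S1=36 S2=0 S3=36 S4=45 blocked=[2]
Op 5: conn=11 S1=46 S2=0 S3=36 S4=45 blocked=[2]
Op 6: conn=11 S1=46 S2=0 S3=54 S4=45 blocked=[2]
Op 7: conn=26 S1=46 S2=0 S3=54 S4=45 blocked=[2]
Op 8: conn=26 S1=46 S2=0 S3=79 S4=45 blocked=[2]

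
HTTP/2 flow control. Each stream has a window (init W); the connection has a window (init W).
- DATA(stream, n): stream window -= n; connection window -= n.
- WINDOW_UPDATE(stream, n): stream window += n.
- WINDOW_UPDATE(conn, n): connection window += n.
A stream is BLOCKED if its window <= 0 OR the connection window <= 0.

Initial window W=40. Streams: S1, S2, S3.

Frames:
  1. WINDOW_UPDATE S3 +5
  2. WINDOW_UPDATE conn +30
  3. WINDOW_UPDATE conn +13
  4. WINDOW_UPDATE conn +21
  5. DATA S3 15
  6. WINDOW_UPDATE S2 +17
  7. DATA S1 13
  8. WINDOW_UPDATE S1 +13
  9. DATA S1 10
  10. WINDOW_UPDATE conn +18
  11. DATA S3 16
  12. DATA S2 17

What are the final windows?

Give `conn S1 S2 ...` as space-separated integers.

Answer: 51 30 40 14

Derivation:
Op 1: conn=40 S1=40 S2=40 S3=45 blocked=[]
Op 2: conn=70 S1=40 S2=40 S3=45 blocked=[]
Op 3: conn=83 S1=40 S2=40 S3=45 blocked=[]
Op 4: conn=104 S1=40 S2=40 S3=45 blocked=[]
Op 5: conn=89 S1=40 S2=40 S3=30 blocked=[]
Op 6: conn=89 S1=40 S2=57 S3=30 blocked=[]
Op 7: conn=76 S1=27 S2=57 S3=30 blocked=[]
Op 8: conn=76 S1=40 S2=57 S3=30 blocked=[]
Op 9: conn=66 S1=30 S2=57 S3=30 blocked=[]
Op 10: conn=84 S1=30 S2=57 S3=30 blocked=[]
Op 11: conn=68 S1=30 S2=57 S3=14 blocked=[]
Op 12: conn=51 S1=30 S2=40 S3=14 blocked=[]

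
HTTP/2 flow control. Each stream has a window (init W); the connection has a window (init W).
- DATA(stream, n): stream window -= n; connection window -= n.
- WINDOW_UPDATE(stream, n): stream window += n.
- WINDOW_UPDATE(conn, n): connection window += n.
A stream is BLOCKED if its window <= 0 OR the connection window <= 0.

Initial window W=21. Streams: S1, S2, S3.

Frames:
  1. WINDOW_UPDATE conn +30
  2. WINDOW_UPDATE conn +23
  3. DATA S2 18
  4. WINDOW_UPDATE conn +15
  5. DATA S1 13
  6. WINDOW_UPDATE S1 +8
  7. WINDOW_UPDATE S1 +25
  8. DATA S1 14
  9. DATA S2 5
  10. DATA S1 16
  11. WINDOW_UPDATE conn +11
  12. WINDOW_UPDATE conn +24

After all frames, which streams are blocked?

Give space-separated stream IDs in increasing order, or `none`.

Op 1: conn=51 S1=21 S2=21 S3=21 blocked=[]
Op 2: conn=74 S1=21 S2=21 S3=21 blocked=[]
Op 3: conn=56 S1=21 S2=3 S3=21 blocked=[]
Op 4: conn=71 S1=21 S2=3 S3=21 blocked=[]
Op 5: conn=58 S1=8 S2=3 S3=21 blocked=[]
Op 6: conn=58 S1=16 S2=3 S3=21 blocked=[]
Op 7: conn=58 S1=41 S2=3 S3=21 blocked=[]
Op 8: conn=44 S1=27 S2=3 S3=21 blocked=[]
Op 9: conn=39 S1=27 S2=-2 S3=21 blocked=[2]
Op 10: conn=23 S1=11 S2=-2 S3=21 blocked=[2]
Op 11: conn=34 S1=11 S2=-2 S3=21 blocked=[2]
Op 12: conn=58 S1=11 S2=-2 S3=21 blocked=[2]

Answer: S2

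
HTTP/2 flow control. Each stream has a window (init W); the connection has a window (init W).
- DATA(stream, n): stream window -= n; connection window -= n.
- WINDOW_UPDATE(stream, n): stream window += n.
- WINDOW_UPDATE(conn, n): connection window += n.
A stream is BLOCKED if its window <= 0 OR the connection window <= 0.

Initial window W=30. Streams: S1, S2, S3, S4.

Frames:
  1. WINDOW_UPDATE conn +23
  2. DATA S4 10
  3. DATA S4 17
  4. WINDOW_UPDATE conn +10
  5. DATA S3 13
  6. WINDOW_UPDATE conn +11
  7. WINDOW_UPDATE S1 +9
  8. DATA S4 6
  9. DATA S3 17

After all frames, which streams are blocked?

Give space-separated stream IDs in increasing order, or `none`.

Answer: S3 S4

Derivation:
Op 1: conn=53 S1=30 S2=30 S3=30 S4=30 blocked=[]
Op 2: conn=43 S1=30 S2=30 S3=30 S4=20 blocked=[]
Op 3: conn=26 S1=30 S2=30 S3=30 S4=3 blocked=[]
Op 4: conn=36 S1=30 S2=30 S3=30 S4=3 blocked=[]
Op 5: conn=23 S1=30 S2=30 S3=17 S4=3 blocked=[]
Op 6: conn=34 S1=30 S2=30 S3=17 S4=3 blocked=[]
Op 7: conn=34 S1=39 S2=30 S3=17 S4=3 blocked=[]
Op 8: conn=28 S1=39 S2=30 S3=17 S4=-3 blocked=[4]
Op 9: conn=11 S1=39 S2=30 S3=0 S4=-3 blocked=[3, 4]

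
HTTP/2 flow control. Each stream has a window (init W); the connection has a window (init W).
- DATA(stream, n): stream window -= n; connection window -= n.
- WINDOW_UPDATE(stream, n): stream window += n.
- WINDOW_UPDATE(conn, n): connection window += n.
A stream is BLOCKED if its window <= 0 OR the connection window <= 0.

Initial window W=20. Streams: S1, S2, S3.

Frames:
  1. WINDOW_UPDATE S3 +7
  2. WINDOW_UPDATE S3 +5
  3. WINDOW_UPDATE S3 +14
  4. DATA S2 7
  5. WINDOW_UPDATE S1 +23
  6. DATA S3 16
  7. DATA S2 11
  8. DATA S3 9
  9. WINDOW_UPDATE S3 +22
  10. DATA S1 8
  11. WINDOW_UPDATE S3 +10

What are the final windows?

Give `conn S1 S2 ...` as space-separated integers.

Op 1: conn=20 S1=20 S2=20 S3=27 blocked=[]
Op 2: conn=20 S1=20 S2=20 S3=32 blocked=[]
Op 3: conn=20 S1=20 S2=20 S3=46 blocked=[]
Op 4: conn=13 S1=20 S2=13 S3=46 blocked=[]
Op 5: conn=13 S1=43 S2=13 S3=46 blocked=[]
Op 6: conn=-3 S1=43 S2=13 S3=30 blocked=[1, 2, 3]
Op 7: conn=-14 S1=43 S2=2 S3=30 blocked=[1, 2, 3]
Op 8: conn=-23 S1=43 S2=2 S3=21 blocked=[1, 2, 3]
Op 9: conn=-23 S1=43 S2=2 S3=43 blocked=[1, 2, 3]
Op 10: conn=-31 S1=35 S2=2 S3=43 blocked=[1, 2, 3]
Op 11: conn=-31 S1=35 S2=2 S3=53 blocked=[1, 2, 3]

Answer: -31 35 2 53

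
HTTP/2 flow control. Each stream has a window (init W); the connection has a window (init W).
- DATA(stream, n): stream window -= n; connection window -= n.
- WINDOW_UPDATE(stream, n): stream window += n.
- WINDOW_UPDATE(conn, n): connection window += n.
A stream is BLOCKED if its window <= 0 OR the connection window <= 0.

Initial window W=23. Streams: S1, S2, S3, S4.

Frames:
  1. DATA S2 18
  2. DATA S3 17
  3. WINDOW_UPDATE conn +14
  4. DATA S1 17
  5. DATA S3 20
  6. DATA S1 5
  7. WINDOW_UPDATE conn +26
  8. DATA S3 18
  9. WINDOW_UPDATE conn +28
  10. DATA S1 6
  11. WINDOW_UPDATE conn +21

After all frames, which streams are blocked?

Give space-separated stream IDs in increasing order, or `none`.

Answer: S1 S3

Derivation:
Op 1: conn=5 S1=23 S2=5 S3=23 S4=23 blocked=[]
Op 2: conn=-12 S1=23 S2=5 S3=6 S4=23 blocked=[1, 2, 3, 4]
Op 3: conn=2 S1=23 S2=5 S3=6 S4=23 blocked=[]
Op 4: conn=-15 S1=6 S2=5 S3=6 S4=23 blocked=[1, 2, 3, 4]
Op 5: conn=-35 S1=6 S2=5 S3=-14 S4=23 blocked=[1, 2, 3, 4]
Op 6: conn=-40 S1=1 S2=5 S3=-14 S4=23 blocked=[1, 2, 3, 4]
Op 7: conn=-14 S1=1 S2=5 S3=-14 S4=23 blocked=[1, 2, 3, 4]
Op 8: conn=-32 S1=1 S2=5 S3=-32 S4=23 blocked=[1, 2, 3, 4]
Op 9: conn=-4 S1=1 S2=5 S3=-32 S4=23 blocked=[1, 2, 3, 4]
Op 10: conn=-10 S1=-5 S2=5 S3=-32 S4=23 blocked=[1, 2, 3, 4]
Op 11: conn=11 S1=-5 S2=5 S3=-32 S4=23 blocked=[1, 3]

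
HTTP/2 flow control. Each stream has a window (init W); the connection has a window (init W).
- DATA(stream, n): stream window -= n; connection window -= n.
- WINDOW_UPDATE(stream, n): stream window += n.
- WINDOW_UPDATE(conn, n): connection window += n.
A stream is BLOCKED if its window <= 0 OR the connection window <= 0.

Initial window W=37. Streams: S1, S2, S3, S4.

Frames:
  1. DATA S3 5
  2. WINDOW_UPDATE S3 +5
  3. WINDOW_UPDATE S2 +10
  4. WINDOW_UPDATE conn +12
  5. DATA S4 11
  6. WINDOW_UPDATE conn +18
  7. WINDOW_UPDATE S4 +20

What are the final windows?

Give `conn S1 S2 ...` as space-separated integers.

Op 1: conn=32 S1=37 S2=37 S3=32 S4=37 blocked=[]
Op 2: conn=32 S1=37 S2=37 S3=37 S4=37 blocked=[]
Op 3: conn=32 S1=37 S2=47 S3=37 S4=37 blocked=[]
Op 4: conn=44 S1=37 S2=47 S3=37 S4=37 blocked=[]
Op 5: conn=33 S1=37 S2=47 S3=37 S4=26 blocked=[]
Op 6: conn=51 S1=37 S2=47 S3=37 S4=26 blocked=[]
Op 7: conn=51 S1=37 S2=47 S3=37 S4=46 blocked=[]

Answer: 51 37 47 37 46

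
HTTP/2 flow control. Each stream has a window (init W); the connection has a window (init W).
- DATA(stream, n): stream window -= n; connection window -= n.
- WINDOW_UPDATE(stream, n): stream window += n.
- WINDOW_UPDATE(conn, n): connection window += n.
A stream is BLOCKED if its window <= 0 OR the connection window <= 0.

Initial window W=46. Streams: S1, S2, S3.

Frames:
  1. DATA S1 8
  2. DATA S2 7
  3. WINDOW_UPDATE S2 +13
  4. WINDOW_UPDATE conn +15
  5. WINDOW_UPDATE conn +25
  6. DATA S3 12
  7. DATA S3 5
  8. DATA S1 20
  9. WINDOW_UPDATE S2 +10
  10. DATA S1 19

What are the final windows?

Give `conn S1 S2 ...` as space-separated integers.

Answer: 15 -1 62 29

Derivation:
Op 1: conn=38 S1=38 S2=46 S3=46 blocked=[]
Op 2: conn=31 S1=38 S2=39 S3=46 blocked=[]
Op 3: conn=31 S1=38 S2=52 S3=46 blocked=[]
Op 4: conn=46 S1=38 S2=52 S3=46 blocked=[]
Op 5: conn=71 S1=38 S2=52 S3=46 blocked=[]
Op 6: conn=59 S1=38 S2=52 S3=34 blocked=[]
Op 7: conn=54 S1=38 S2=52 S3=29 blocked=[]
Op 8: conn=34 S1=18 S2=52 S3=29 blocked=[]
Op 9: conn=34 S1=18 S2=62 S3=29 blocked=[]
Op 10: conn=15 S1=-1 S2=62 S3=29 blocked=[1]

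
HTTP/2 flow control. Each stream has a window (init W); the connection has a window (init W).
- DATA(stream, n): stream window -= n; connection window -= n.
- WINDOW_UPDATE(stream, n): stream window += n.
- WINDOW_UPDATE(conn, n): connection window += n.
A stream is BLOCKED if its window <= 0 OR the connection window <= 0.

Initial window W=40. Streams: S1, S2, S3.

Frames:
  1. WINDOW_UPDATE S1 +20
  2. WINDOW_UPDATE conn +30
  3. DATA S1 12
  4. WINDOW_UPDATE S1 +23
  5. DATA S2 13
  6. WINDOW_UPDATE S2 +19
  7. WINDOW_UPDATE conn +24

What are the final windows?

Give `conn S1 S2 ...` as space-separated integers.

Op 1: conn=40 S1=60 S2=40 S3=40 blocked=[]
Op 2: conn=70 S1=60 S2=40 S3=40 blocked=[]
Op 3: conn=58 S1=48 S2=40 S3=40 blocked=[]
Op 4: conn=58 S1=71 S2=40 S3=40 blocked=[]
Op 5: conn=45 S1=71 S2=27 S3=40 blocked=[]
Op 6: conn=45 S1=71 S2=46 S3=40 blocked=[]
Op 7: conn=69 S1=71 S2=46 S3=40 blocked=[]

Answer: 69 71 46 40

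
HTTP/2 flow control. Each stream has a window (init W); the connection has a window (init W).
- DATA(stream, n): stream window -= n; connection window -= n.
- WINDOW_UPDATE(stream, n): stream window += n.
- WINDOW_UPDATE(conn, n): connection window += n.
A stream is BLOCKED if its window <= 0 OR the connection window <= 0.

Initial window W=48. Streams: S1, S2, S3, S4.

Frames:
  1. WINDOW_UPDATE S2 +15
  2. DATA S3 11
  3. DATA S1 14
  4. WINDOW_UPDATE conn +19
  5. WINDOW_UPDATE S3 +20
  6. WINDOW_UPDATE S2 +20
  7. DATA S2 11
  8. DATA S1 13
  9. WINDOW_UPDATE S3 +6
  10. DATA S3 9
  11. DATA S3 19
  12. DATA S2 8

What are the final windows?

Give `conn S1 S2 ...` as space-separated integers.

Op 1: conn=48 S1=48 S2=63 S3=48 S4=48 blocked=[]
Op 2: conn=37 S1=48 S2=63 S3=37 S4=48 blocked=[]
Op 3: conn=23 S1=34 S2=63 S3=37 S4=48 blocked=[]
Op 4: conn=42 S1=34 S2=63 S3=37 S4=48 blocked=[]
Op 5: conn=42 S1=34 S2=63 S3=57 S4=48 blocked=[]
Op 6: conn=42 S1=34 S2=83 S3=57 S4=48 blocked=[]
Op 7: conn=31 S1=34 S2=72 S3=57 S4=48 blocked=[]
Op 8: conn=18 S1=21 S2=72 S3=57 S4=48 blocked=[]
Op 9: conn=18 S1=21 S2=72 S3=63 S4=48 blocked=[]
Op 10: conn=9 S1=21 S2=72 S3=54 S4=48 blocked=[]
Op 11: conn=-10 S1=21 S2=72 S3=35 S4=48 blocked=[1, 2, 3, 4]
Op 12: conn=-18 S1=21 S2=64 S3=35 S4=48 blocked=[1, 2, 3, 4]

Answer: -18 21 64 35 48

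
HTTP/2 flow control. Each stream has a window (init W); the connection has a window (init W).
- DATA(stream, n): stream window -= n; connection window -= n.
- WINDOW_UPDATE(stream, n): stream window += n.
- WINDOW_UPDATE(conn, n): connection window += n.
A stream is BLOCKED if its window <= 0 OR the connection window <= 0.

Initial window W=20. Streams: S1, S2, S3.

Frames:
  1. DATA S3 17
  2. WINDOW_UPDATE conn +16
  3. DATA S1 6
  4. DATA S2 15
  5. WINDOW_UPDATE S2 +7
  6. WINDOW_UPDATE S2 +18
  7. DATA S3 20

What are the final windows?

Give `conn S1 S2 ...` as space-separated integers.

Answer: -22 14 30 -17

Derivation:
Op 1: conn=3 S1=20 S2=20 S3=3 blocked=[]
Op 2: conn=19 S1=20 S2=20 S3=3 blocked=[]
Op 3: conn=13 S1=14 S2=20 S3=3 blocked=[]
Op 4: conn=-2 S1=14 S2=5 S3=3 blocked=[1, 2, 3]
Op 5: conn=-2 S1=14 S2=12 S3=3 blocked=[1, 2, 3]
Op 6: conn=-2 S1=14 S2=30 S3=3 blocked=[1, 2, 3]
Op 7: conn=-22 S1=14 S2=30 S3=-17 blocked=[1, 2, 3]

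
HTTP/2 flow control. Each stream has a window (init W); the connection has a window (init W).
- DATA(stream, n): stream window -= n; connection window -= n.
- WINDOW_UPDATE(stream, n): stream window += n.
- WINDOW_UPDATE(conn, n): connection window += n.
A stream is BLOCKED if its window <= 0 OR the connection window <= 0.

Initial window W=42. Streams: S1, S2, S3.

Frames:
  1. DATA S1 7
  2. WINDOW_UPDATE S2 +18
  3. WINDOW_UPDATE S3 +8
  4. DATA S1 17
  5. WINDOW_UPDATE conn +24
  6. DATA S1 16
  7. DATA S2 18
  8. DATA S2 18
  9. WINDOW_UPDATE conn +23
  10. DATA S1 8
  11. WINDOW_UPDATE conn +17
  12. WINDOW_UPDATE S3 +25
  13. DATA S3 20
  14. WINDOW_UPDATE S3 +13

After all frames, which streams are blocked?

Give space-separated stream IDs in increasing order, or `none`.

Op 1: conn=35 S1=35 S2=42 S3=42 blocked=[]
Op 2: conn=35 S1=35 S2=60 S3=42 blocked=[]
Op 3: conn=35 S1=35 S2=60 S3=50 blocked=[]
Op 4: conn=18 S1=18 S2=60 S3=50 blocked=[]
Op 5: conn=42 S1=18 S2=60 S3=50 blocked=[]
Op 6: conn=26 S1=2 S2=60 S3=50 blocked=[]
Op 7: conn=8 S1=2 S2=42 S3=50 blocked=[]
Op 8: conn=-10 S1=2 S2=24 S3=50 blocked=[1, 2, 3]
Op 9: conn=13 S1=2 S2=24 S3=50 blocked=[]
Op 10: conn=5 S1=-6 S2=24 S3=50 blocked=[1]
Op 11: conn=22 S1=-6 S2=24 S3=50 blocked=[1]
Op 12: conn=22 S1=-6 S2=24 S3=75 blocked=[1]
Op 13: conn=2 S1=-6 S2=24 S3=55 blocked=[1]
Op 14: conn=2 S1=-6 S2=24 S3=68 blocked=[1]

Answer: S1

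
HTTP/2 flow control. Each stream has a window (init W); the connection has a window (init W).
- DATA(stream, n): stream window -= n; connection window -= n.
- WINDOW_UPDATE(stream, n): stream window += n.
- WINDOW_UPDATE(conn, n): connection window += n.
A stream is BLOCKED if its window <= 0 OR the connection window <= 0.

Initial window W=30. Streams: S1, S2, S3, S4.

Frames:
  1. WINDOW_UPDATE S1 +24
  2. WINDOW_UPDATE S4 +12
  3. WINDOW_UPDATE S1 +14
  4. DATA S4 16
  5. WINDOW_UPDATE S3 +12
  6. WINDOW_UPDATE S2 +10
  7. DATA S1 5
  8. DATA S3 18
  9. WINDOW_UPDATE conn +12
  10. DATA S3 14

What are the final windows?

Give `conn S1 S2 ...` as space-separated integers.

Answer: -11 63 40 10 26

Derivation:
Op 1: conn=30 S1=54 S2=30 S3=30 S4=30 blocked=[]
Op 2: conn=30 S1=54 S2=30 S3=30 S4=42 blocked=[]
Op 3: conn=30 S1=68 S2=30 S3=30 S4=42 blocked=[]
Op 4: conn=14 S1=68 S2=30 S3=30 S4=26 blocked=[]
Op 5: conn=14 S1=68 S2=30 S3=42 S4=26 blocked=[]
Op 6: conn=14 S1=68 S2=40 S3=42 S4=26 blocked=[]
Op 7: conn=9 S1=63 S2=40 S3=42 S4=26 blocked=[]
Op 8: conn=-9 S1=63 S2=40 S3=24 S4=26 blocked=[1, 2, 3, 4]
Op 9: conn=3 S1=63 S2=40 S3=24 S4=26 blocked=[]
Op 10: conn=-11 S1=63 S2=40 S3=10 S4=26 blocked=[1, 2, 3, 4]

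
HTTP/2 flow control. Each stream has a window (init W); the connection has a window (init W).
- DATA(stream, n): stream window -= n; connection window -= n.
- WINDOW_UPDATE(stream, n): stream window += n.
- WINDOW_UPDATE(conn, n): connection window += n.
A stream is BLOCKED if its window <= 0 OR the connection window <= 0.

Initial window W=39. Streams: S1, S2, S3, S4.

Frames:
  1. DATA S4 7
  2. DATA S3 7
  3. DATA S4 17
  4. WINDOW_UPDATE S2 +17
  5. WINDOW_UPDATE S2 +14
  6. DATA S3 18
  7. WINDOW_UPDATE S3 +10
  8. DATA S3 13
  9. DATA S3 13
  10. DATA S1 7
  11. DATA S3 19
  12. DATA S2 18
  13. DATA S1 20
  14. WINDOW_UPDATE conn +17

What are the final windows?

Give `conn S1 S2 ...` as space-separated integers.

Op 1: conn=32 S1=39 S2=39 S3=39 S4=32 blocked=[]
Op 2: conn=25 S1=39 S2=39 S3=32 S4=32 blocked=[]
Op 3: conn=8 S1=39 S2=39 S3=32 S4=15 blocked=[]
Op 4: conn=8 S1=39 S2=56 S3=32 S4=15 blocked=[]
Op 5: conn=8 S1=39 S2=70 S3=32 S4=15 blocked=[]
Op 6: conn=-10 S1=39 S2=70 S3=14 S4=15 blocked=[1, 2, 3, 4]
Op 7: conn=-10 S1=39 S2=70 S3=24 S4=15 blocked=[1, 2, 3, 4]
Op 8: conn=-23 S1=39 S2=70 S3=11 S4=15 blocked=[1, 2, 3, 4]
Op 9: conn=-36 S1=39 S2=70 S3=-2 S4=15 blocked=[1, 2, 3, 4]
Op 10: conn=-43 S1=32 S2=70 S3=-2 S4=15 blocked=[1, 2, 3, 4]
Op 11: conn=-62 S1=32 S2=70 S3=-21 S4=15 blocked=[1, 2, 3, 4]
Op 12: conn=-80 S1=32 S2=52 S3=-21 S4=15 blocked=[1, 2, 3, 4]
Op 13: conn=-100 S1=12 S2=52 S3=-21 S4=15 blocked=[1, 2, 3, 4]
Op 14: conn=-83 S1=12 S2=52 S3=-21 S4=15 blocked=[1, 2, 3, 4]

Answer: -83 12 52 -21 15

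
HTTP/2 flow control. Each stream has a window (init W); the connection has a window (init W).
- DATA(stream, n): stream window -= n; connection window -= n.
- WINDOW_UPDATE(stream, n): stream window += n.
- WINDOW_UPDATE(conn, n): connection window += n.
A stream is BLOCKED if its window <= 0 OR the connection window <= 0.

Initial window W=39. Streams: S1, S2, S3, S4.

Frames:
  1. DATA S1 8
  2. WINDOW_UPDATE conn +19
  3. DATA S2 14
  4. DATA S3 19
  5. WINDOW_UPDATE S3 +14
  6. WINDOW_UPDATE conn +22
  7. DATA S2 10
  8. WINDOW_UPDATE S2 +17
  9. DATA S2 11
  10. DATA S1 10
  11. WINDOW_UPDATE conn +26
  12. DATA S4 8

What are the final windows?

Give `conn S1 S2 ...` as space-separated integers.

Op 1: conn=31 S1=31 S2=39 S3=39 S4=39 blocked=[]
Op 2: conn=50 S1=31 S2=39 S3=39 S4=39 blocked=[]
Op 3: conn=36 S1=31 S2=25 S3=39 S4=39 blocked=[]
Op 4: conn=17 S1=31 S2=25 S3=20 S4=39 blocked=[]
Op 5: conn=17 S1=31 S2=25 S3=34 S4=39 blocked=[]
Op 6: conn=39 S1=31 S2=25 S3=34 S4=39 blocked=[]
Op 7: conn=29 S1=31 S2=15 S3=34 S4=39 blocked=[]
Op 8: conn=29 S1=31 S2=32 S3=34 S4=39 blocked=[]
Op 9: conn=18 S1=31 S2=21 S3=34 S4=39 blocked=[]
Op 10: conn=8 S1=21 S2=21 S3=34 S4=39 blocked=[]
Op 11: conn=34 S1=21 S2=21 S3=34 S4=39 blocked=[]
Op 12: conn=26 S1=21 S2=21 S3=34 S4=31 blocked=[]

Answer: 26 21 21 34 31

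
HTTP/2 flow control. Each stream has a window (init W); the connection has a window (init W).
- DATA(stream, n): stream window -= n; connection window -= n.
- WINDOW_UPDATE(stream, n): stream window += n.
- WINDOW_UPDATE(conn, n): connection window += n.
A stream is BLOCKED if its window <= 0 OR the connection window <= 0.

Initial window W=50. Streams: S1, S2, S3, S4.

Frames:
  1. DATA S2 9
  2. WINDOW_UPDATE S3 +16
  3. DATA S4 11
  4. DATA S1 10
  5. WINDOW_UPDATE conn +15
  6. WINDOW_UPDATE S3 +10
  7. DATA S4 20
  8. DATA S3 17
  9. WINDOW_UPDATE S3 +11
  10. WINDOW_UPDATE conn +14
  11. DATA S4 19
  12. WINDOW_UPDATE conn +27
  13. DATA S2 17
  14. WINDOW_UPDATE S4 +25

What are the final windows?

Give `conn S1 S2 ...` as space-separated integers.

Answer: 3 40 24 70 25

Derivation:
Op 1: conn=41 S1=50 S2=41 S3=50 S4=50 blocked=[]
Op 2: conn=41 S1=50 S2=41 S3=66 S4=50 blocked=[]
Op 3: conn=30 S1=50 S2=41 S3=66 S4=39 blocked=[]
Op 4: conn=20 S1=40 S2=41 S3=66 S4=39 blocked=[]
Op 5: conn=35 S1=40 S2=41 S3=66 S4=39 blocked=[]
Op 6: conn=35 S1=40 S2=41 S3=76 S4=39 blocked=[]
Op 7: conn=15 S1=40 S2=41 S3=76 S4=19 blocked=[]
Op 8: conn=-2 S1=40 S2=41 S3=59 S4=19 blocked=[1, 2, 3, 4]
Op 9: conn=-2 S1=40 S2=41 S3=70 S4=19 blocked=[1, 2, 3, 4]
Op 10: conn=12 S1=40 S2=41 S3=70 S4=19 blocked=[]
Op 11: conn=-7 S1=40 S2=41 S3=70 S4=0 blocked=[1, 2, 3, 4]
Op 12: conn=20 S1=40 S2=41 S3=70 S4=0 blocked=[4]
Op 13: conn=3 S1=40 S2=24 S3=70 S4=0 blocked=[4]
Op 14: conn=3 S1=40 S2=24 S3=70 S4=25 blocked=[]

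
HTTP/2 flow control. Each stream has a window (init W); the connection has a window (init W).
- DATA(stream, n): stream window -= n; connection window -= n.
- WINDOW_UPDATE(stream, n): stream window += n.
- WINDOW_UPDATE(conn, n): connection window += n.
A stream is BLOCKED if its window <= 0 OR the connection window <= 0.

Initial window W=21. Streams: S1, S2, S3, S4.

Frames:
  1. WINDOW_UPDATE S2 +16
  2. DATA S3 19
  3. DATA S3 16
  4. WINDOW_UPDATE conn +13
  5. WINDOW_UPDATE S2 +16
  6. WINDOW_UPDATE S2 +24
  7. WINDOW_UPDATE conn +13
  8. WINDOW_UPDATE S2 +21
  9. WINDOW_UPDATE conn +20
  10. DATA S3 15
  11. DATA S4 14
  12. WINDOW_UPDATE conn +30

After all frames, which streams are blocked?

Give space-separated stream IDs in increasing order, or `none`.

Op 1: conn=21 S1=21 S2=37 S3=21 S4=21 blocked=[]
Op 2: conn=2 S1=21 S2=37 S3=2 S4=21 blocked=[]
Op 3: conn=-14 S1=21 S2=37 S3=-14 S4=21 blocked=[1, 2, 3, 4]
Op 4: conn=-1 S1=21 S2=37 S3=-14 S4=21 blocked=[1, 2, 3, 4]
Op 5: conn=-1 S1=21 S2=53 S3=-14 S4=21 blocked=[1, 2, 3, 4]
Op 6: conn=-1 S1=21 S2=77 S3=-14 S4=21 blocked=[1, 2, 3, 4]
Op 7: conn=12 S1=21 S2=77 S3=-14 S4=21 blocked=[3]
Op 8: conn=12 S1=21 S2=98 S3=-14 S4=21 blocked=[3]
Op 9: conn=32 S1=21 S2=98 S3=-14 S4=21 blocked=[3]
Op 10: conn=17 S1=21 S2=98 S3=-29 S4=21 blocked=[3]
Op 11: conn=3 S1=21 S2=98 S3=-29 S4=7 blocked=[3]
Op 12: conn=33 S1=21 S2=98 S3=-29 S4=7 blocked=[3]

Answer: S3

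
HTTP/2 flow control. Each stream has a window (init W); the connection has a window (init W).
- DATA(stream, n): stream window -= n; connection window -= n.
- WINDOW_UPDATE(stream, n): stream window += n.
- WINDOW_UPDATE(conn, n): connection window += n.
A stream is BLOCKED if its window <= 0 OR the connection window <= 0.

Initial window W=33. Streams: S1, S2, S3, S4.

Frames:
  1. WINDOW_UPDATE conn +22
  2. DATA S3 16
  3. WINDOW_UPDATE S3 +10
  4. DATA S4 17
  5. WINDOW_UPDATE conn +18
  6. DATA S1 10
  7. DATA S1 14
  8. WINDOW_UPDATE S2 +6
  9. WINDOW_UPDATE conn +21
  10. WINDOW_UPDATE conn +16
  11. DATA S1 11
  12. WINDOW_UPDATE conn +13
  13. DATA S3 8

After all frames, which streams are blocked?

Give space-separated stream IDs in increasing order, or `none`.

Op 1: conn=55 S1=33 S2=33 S3=33 S4=33 blocked=[]
Op 2: conn=39 S1=33 S2=33 S3=17 S4=33 blocked=[]
Op 3: conn=39 S1=33 S2=33 S3=27 S4=33 blocked=[]
Op 4: conn=22 S1=33 S2=33 S3=27 S4=16 blocked=[]
Op 5: conn=40 S1=33 S2=33 S3=27 S4=16 blocked=[]
Op 6: conn=30 S1=23 S2=33 S3=27 S4=16 blocked=[]
Op 7: conn=16 S1=9 S2=33 S3=27 S4=16 blocked=[]
Op 8: conn=16 S1=9 S2=39 S3=27 S4=16 blocked=[]
Op 9: conn=37 S1=9 S2=39 S3=27 S4=16 blocked=[]
Op 10: conn=53 S1=9 S2=39 S3=27 S4=16 blocked=[]
Op 11: conn=42 S1=-2 S2=39 S3=27 S4=16 blocked=[1]
Op 12: conn=55 S1=-2 S2=39 S3=27 S4=16 blocked=[1]
Op 13: conn=47 S1=-2 S2=39 S3=19 S4=16 blocked=[1]

Answer: S1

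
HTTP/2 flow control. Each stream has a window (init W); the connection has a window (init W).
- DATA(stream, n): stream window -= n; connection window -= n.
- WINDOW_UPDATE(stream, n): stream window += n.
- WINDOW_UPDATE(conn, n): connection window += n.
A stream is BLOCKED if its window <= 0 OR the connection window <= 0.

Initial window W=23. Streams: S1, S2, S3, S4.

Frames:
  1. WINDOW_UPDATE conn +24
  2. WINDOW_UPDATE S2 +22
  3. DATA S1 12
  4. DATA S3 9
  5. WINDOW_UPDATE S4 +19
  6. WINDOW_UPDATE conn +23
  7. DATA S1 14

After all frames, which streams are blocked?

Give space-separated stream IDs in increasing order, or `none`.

Op 1: conn=47 S1=23 S2=23 S3=23 S4=23 blocked=[]
Op 2: conn=47 S1=23 S2=45 S3=23 S4=23 blocked=[]
Op 3: conn=35 S1=11 S2=45 S3=23 S4=23 blocked=[]
Op 4: conn=26 S1=11 S2=45 S3=14 S4=23 blocked=[]
Op 5: conn=26 S1=11 S2=45 S3=14 S4=42 blocked=[]
Op 6: conn=49 S1=11 S2=45 S3=14 S4=42 blocked=[]
Op 7: conn=35 S1=-3 S2=45 S3=14 S4=42 blocked=[1]

Answer: S1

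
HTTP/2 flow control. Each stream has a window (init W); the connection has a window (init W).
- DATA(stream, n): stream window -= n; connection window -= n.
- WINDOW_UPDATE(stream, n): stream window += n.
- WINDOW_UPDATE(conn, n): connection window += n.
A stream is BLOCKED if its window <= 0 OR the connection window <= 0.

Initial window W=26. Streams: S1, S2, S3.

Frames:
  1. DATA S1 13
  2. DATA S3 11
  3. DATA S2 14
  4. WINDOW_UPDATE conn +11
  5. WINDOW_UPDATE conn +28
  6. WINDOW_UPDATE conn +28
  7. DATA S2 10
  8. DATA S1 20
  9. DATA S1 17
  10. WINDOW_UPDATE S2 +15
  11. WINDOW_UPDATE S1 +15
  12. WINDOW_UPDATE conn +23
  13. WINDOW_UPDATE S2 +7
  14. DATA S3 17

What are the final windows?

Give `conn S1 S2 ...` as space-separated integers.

Op 1: conn=13 S1=13 S2=26 S3=26 blocked=[]
Op 2: conn=2 S1=13 S2=26 S3=15 blocked=[]
Op 3: conn=-12 S1=13 S2=12 S3=15 blocked=[1, 2, 3]
Op 4: conn=-1 S1=13 S2=12 S3=15 blocked=[1, 2, 3]
Op 5: conn=27 S1=13 S2=12 S3=15 blocked=[]
Op 6: conn=55 S1=13 S2=12 S3=15 blocked=[]
Op 7: conn=45 S1=13 S2=2 S3=15 blocked=[]
Op 8: conn=25 S1=-7 S2=2 S3=15 blocked=[1]
Op 9: conn=8 S1=-24 S2=2 S3=15 blocked=[1]
Op 10: conn=8 S1=-24 S2=17 S3=15 blocked=[1]
Op 11: conn=8 S1=-9 S2=17 S3=15 blocked=[1]
Op 12: conn=31 S1=-9 S2=17 S3=15 blocked=[1]
Op 13: conn=31 S1=-9 S2=24 S3=15 blocked=[1]
Op 14: conn=14 S1=-9 S2=24 S3=-2 blocked=[1, 3]

Answer: 14 -9 24 -2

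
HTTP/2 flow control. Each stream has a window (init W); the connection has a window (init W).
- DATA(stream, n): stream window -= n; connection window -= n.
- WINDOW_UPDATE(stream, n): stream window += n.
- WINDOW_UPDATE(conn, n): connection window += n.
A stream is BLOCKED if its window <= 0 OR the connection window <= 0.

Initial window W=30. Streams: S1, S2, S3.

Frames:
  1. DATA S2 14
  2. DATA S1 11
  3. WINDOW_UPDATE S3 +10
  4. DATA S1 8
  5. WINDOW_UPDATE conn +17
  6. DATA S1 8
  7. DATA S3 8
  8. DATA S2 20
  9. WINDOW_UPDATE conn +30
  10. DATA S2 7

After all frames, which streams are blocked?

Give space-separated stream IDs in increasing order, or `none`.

Op 1: conn=16 S1=30 S2=16 S3=30 blocked=[]
Op 2: conn=5 S1=19 S2=16 S3=30 blocked=[]
Op 3: conn=5 S1=19 S2=16 S3=40 blocked=[]
Op 4: conn=-3 S1=11 S2=16 S3=40 blocked=[1, 2, 3]
Op 5: conn=14 S1=11 S2=16 S3=40 blocked=[]
Op 6: conn=6 S1=3 S2=16 S3=40 blocked=[]
Op 7: conn=-2 S1=3 S2=16 S3=32 blocked=[1, 2, 3]
Op 8: conn=-22 S1=3 S2=-4 S3=32 blocked=[1, 2, 3]
Op 9: conn=8 S1=3 S2=-4 S3=32 blocked=[2]
Op 10: conn=1 S1=3 S2=-11 S3=32 blocked=[2]

Answer: S2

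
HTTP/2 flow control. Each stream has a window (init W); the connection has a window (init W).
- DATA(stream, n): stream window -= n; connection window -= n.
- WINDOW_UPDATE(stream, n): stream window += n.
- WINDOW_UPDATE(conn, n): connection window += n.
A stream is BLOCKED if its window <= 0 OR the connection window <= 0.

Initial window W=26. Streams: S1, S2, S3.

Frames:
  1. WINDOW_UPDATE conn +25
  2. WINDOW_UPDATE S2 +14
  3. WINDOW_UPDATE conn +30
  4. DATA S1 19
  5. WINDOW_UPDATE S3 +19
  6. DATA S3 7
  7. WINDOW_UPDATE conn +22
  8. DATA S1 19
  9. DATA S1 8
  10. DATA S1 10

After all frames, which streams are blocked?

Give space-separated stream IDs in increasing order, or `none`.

Answer: S1

Derivation:
Op 1: conn=51 S1=26 S2=26 S3=26 blocked=[]
Op 2: conn=51 S1=26 S2=40 S3=26 blocked=[]
Op 3: conn=81 S1=26 S2=40 S3=26 blocked=[]
Op 4: conn=62 S1=7 S2=40 S3=26 blocked=[]
Op 5: conn=62 S1=7 S2=40 S3=45 blocked=[]
Op 6: conn=55 S1=7 S2=40 S3=38 blocked=[]
Op 7: conn=77 S1=7 S2=40 S3=38 blocked=[]
Op 8: conn=58 S1=-12 S2=40 S3=38 blocked=[1]
Op 9: conn=50 S1=-20 S2=40 S3=38 blocked=[1]
Op 10: conn=40 S1=-30 S2=40 S3=38 blocked=[1]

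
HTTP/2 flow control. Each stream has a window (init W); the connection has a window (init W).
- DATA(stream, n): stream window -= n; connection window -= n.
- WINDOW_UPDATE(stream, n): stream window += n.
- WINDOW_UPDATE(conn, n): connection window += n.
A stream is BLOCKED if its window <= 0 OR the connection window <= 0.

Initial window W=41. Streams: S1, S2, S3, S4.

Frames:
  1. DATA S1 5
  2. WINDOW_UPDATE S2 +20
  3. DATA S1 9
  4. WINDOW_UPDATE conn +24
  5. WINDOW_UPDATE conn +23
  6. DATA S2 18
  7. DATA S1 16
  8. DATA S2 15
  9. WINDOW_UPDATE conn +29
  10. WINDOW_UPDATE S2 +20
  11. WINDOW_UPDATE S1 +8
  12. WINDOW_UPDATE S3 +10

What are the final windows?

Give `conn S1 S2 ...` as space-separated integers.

Answer: 54 19 48 51 41

Derivation:
Op 1: conn=36 S1=36 S2=41 S3=41 S4=41 blocked=[]
Op 2: conn=36 S1=36 S2=61 S3=41 S4=41 blocked=[]
Op 3: conn=27 S1=27 S2=61 S3=41 S4=41 blocked=[]
Op 4: conn=51 S1=27 S2=61 S3=41 S4=41 blocked=[]
Op 5: conn=74 S1=27 S2=61 S3=41 S4=41 blocked=[]
Op 6: conn=56 S1=27 S2=43 S3=41 S4=41 blocked=[]
Op 7: conn=40 S1=11 S2=43 S3=41 S4=41 blocked=[]
Op 8: conn=25 S1=11 S2=28 S3=41 S4=41 blocked=[]
Op 9: conn=54 S1=11 S2=28 S3=41 S4=41 blocked=[]
Op 10: conn=54 S1=11 S2=48 S3=41 S4=41 blocked=[]
Op 11: conn=54 S1=19 S2=48 S3=41 S4=41 blocked=[]
Op 12: conn=54 S1=19 S2=48 S3=51 S4=41 blocked=[]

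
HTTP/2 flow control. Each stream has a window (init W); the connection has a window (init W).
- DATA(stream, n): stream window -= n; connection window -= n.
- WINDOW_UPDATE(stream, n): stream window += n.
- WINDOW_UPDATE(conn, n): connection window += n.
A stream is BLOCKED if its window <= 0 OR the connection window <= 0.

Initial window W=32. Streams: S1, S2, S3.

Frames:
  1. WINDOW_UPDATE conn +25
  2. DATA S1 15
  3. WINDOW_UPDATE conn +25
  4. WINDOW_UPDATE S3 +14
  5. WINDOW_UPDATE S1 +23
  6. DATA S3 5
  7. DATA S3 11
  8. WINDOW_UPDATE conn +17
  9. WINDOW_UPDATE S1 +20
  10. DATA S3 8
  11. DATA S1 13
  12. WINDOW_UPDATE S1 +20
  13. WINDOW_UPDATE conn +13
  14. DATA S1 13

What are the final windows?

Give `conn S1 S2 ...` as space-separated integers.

Op 1: conn=57 S1=32 S2=32 S3=32 blocked=[]
Op 2: conn=42 S1=17 S2=32 S3=32 blocked=[]
Op 3: conn=67 S1=17 S2=32 S3=32 blocked=[]
Op 4: conn=67 S1=17 S2=32 S3=46 blocked=[]
Op 5: conn=67 S1=40 S2=32 S3=46 blocked=[]
Op 6: conn=62 S1=40 S2=32 S3=41 blocked=[]
Op 7: conn=51 S1=40 S2=32 S3=30 blocked=[]
Op 8: conn=68 S1=40 S2=32 S3=30 blocked=[]
Op 9: conn=68 S1=60 S2=32 S3=30 blocked=[]
Op 10: conn=60 S1=60 S2=32 S3=22 blocked=[]
Op 11: conn=47 S1=47 S2=32 S3=22 blocked=[]
Op 12: conn=47 S1=67 S2=32 S3=22 blocked=[]
Op 13: conn=60 S1=67 S2=32 S3=22 blocked=[]
Op 14: conn=47 S1=54 S2=32 S3=22 blocked=[]

Answer: 47 54 32 22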